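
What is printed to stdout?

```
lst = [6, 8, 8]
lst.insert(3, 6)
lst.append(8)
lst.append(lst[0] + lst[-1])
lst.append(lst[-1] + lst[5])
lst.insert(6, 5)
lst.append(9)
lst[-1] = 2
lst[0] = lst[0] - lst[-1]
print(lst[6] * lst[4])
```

insert 6 at 3 → [6, 8, 8, 6]
append 8 → [6, 8, 8, 6, 8]
append lst[0]+lst[-1] = 6+8 = 14 → [6, 8, 8, 6, 8, 14]
append lst[-1]+lst[5] = 14+14 = 28 → [6, 8, 8, 6, 8, 14, 28]
insert 5 at 6 → [6, 8, 8, 6, 8, 14, 5, 28]
append 9 → [6, 8, 8, 6, 8, 14, 5, 28, 9]
lst[-1] = 2 → [6, 8, 8, 6, 8, 14, 5, 28, 2]
lst[0] = lst[0]-lst[-1] = 6-2 = 4 → [4, 8, 8, 6, 8, 14, 5, 28, 2]
lst[6]*lst[4] = 5*8 = 40

40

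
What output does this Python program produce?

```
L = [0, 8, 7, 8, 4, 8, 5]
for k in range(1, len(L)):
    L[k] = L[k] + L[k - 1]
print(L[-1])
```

k=1: L[1] = 8+0 = 8 → [0, 8, 7, 8, 4, 8, 5]
k=2: L[2] = 7+8 = 15 → [0, 8, 15, 8, 4, 8, 5]
k=3: L[3] = 8+15 = 23 → [0, 8, 15, 23, 4, 8, 5]
k=4: L[4] = 4+23 = 27 → [0, 8, 15, 23, 27, 8, 5]
k=5: L[5] = 8+27 = 35 → [0, 8, 15, 23, 27, 35, 5]
k=6: L[6] = 5+35 = 40 → [0, 8, 15, 23, 27, 35, 40]

40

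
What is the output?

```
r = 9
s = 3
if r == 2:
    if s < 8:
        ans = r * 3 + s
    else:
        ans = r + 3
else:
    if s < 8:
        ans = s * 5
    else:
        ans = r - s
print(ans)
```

r=9, s=3
r == 2 is False; s < 8 is True
→ ans = s * 5 = 15

15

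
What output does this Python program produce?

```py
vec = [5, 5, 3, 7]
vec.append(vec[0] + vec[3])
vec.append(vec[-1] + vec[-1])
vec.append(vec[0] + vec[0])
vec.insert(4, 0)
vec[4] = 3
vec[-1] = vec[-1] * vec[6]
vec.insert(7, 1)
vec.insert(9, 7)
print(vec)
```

[5, 5, 3, 7, 3, 12, 24, 1, 240, 7]

append vec[0]+vec[3] = 5+7 = 12 → [5, 5, 3, 7, 12]
append vec[-1]+vec[-1] = 12+12 = 24 → [5, 5, 3, 7, 12, 24]
append vec[0]+vec[0] = 5+5 = 10 → [5, 5, 3, 7, 12, 24, 10]
insert 0 at 4 → [5, 5, 3, 7, 0, 12, 24, 10]
vec[4] = 3 → [5, 5, 3, 7, 3, 12, 24, 10]
vec[-1] = vec[-1]*vec[6] = 10*24 = 240 → [5, 5, 3, 7, 3, 12, 24, 240]
insert 1 at 7 → [5, 5, 3, 7, 3, 12, 24, 1, 240]
insert 7 at 9 → [5, 5, 3, 7, 3, 12, 24, 1, 240, 7]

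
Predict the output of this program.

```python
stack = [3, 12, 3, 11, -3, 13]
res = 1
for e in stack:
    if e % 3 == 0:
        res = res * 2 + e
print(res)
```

e=3: %3==0, res = 1*2+3 = 5
e=12: %3==0, res = 5*2+12 = 22
e=3: %3==0, res = 22*2+3 = 47
e=11: not %3==0
e=-3: %3==0, res = 47*2+(-3) = 91
e=13: not %3==0

91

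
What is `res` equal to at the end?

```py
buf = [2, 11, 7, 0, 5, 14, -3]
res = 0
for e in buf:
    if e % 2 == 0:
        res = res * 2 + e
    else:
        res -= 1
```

e=2: even, res = 0*2+2 = 2
e=11: not even, res = 2-1 = 1
e=7: not even, res = 1-1 = 0
e=0: even, res = 0*2+0 = 0
e=5: not even, res = 0-1 = -1
e=14: even, res = (-1)*2+14 = 12
e=-3: not even, res = 12-1 = 11

11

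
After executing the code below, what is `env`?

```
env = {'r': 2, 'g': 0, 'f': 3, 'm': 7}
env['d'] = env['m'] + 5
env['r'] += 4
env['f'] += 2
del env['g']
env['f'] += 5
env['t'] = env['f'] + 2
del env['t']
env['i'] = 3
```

{'r': 6, 'f': 10, 'm': 7, 'd': 12, 'i': 3}

env['d'] = env['m']+5 = 12 → {'r': 2, 'g': 0, 'f': 3, 'm': 7, 'd': 12}
env['r'] = 2+4 = 6 → {'r': 6, 'g': 0, 'f': 3, 'm': 7, 'd': 12}
env['f'] = 3+2 = 5 → {'r': 6, 'g': 0, 'f': 5, 'm': 7, 'd': 12}
del 'g' → {'r': 6, 'f': 5, 'm': 7, 'd': 12}
env['f'] = 5+5 = 10 → {'r': 6, 'f': 10, 'm': 7, 'd': 12}
env['t'] = env['f']+2 = 12 → {'r': 6, 'f': 10, 'm': 7, 'd': 12, 't': 12}
del 't' → {'r': 6, 'f': 10, 'm': 7, 'd': 12}
env['i'] = 3 → {'r': 6, 'f': 10, 'm': 7, 'd': 12, 'i': 3}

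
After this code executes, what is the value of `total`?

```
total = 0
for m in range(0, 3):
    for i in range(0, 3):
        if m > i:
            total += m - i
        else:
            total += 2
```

16

m=0,i=0: not 0>0, total = 0+2 = 2
m=0,i=1: not 0>1, total = 2+2 = 4
m=0,i=2: not 0>2, total = 4+2 = 6
m=1,i=0: 1>0, total = 6+1 = 7
m=1,i=1: not 1>1, total = 7+2 = 9
m=1,i=2: not 1>2, total = 9+2 = 11
m=2,i=0: 2>0, total = 11+2 = 13
m=2,i=1: 2>1, total = 13+1 = 14
m=2,i=2: not 2>2, total = 14+2 = 16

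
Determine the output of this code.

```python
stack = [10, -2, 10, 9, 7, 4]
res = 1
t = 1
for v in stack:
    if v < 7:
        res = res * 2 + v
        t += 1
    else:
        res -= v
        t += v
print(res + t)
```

v=10: not <7, res = 1-10 = -9; t=11
v=-2: <7, res = (-9)*2+(-2) = -20; t=12
v=10: not <7, res = (-20)-10 = -30; t=22
v=9: not <7, res = (-30)-9 = -39; t=31
v=7: not <7, res = (-39)-7 = -46; t=38
v=4: <7, res = (-46)*2+4 = -88; t=39
res+t = (-88)+39 = -49

-49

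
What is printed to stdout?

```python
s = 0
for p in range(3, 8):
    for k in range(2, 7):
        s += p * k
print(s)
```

p=3,k=2: s = 0+6 = 6
p=3,k=3: s = 6+9 = 15
p=3,k=4: s = 15+12 = 27
p=3,k=5: s = 27+15 = 42
p=3,k=6: s = 42+18 = 60
p=4,k=2: s = 60+8 = 68
p=4,k=3: s = 68+12 = 80
p=4,k=4: s = 80+16 = 96
p=4,k=5: s = 96+20 = 116
p=4,k=6: s = 116+24 = 140
p=5,k=2: s = 140+10 = 150
p=5,k=3: s = 150+15 = 165
p=5,k=4: s = 165+20 = 185
p=5,k=5: s = 185+25 = 210
p=5,k=6: s = 210+30 = 240
p=6,k=2: s = 240+12 = 252
p=6,k=3: s = 252+18 = 270
p=6,k=4: s = 270+24 = 294
p=6,k=5: s = 294+30 = 324
p=6,k=6: s = 324+36 = 360
p=7,k=2: s = 360+14 = 374
p=7,k=3: s = 374+21 = 395
p=7,k=4: s = 395+28 = 423
p=7,k=5: s = 423+35 = 458
p=7,k=6: s = 458+42 = 500

500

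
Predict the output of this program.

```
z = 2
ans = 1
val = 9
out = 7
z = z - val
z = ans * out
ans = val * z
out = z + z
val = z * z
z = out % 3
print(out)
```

z = 2-9 = -7
z = 1*7 = 7
ans = 9*7 = 63
out = 7+7 = 14
val = 7*7 = 49
z = 14%3 = 2

14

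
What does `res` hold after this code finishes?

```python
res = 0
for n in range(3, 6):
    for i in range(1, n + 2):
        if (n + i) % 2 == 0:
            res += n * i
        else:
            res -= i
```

54

n=3,i=1: even sum, res = 0+3 = 3
n=3,i=2: odd sum, res = 3-2 = 1
n=3,i=3: even sum, res = 1+9 = 10
n=3,i=4: odd sum, res = 10-4 = 6
n=4,i=1: odd sum, res = 6-1 = 5
n=4,i=2: even sum, res = 5+8 = 13
n=4,i=3: odd sum, res = 13-3 = 10
n=4,i=4: even sum, res = 10+16 = 26
n=4,i=5: odd sum, res = 26-5 = 21
n=5,i=1: even sum, res = 21+5 = 26
n=5,i=2: odd sum, res = 26-2 = 24
n=5,i=3: even sum, res = 24+15 = 39
n=5,i=4: odd sum, res = 39-4 = 35
n=5,i=5: even sum, res = 35+25 = 60
n=5,i=6: odd sum, res = 60-6 = 54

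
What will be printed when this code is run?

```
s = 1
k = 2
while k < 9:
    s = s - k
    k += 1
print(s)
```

-34

k=2: s = 1-2 = -1
k=3: s = (-1)-3 = -4
k=4: s = (-4)-4 = -8
k=5: s = (-8)-5 = -13
k=6: s = (-13)-6 = -19
k=7: s = (-19)-7 = -26
k=8: s = (-26)-8 = -34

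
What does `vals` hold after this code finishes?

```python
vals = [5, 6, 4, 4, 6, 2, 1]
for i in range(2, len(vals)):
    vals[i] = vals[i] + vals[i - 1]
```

i=2: vals[2] = 4+6 = 10 → [5, 6, 10, 4, 6, 2, 1]
i=3: vals[3] = 4+10 = 14 → [5, 6, 10, 14, 6, 2, 1]
i=4: vals[4] = 6+14 = 20 → [5, 6, 10, 14, 20, 2, 1]
i=5: vals[5] = 2+20 = 22 → [5, 6, 10, 14, 20, 22, 1]
i=6: vals[6] = 1+22 = 23 → [5, 6, 10, 14, 20, 22, 23]

[5, 6, 10, 14, 20, 22, 23]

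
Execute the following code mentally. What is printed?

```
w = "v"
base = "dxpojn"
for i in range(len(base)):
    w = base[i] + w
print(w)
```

njopxdv

i=0: prepend 'd' → 'dv'
i=1: prepend 'x' → 'xdv'
i=2: prepend 'p' → 'pxdv'
i=3: prepend 'o' → 'opxdv'
i=4: prepend 'j' → 'jopxdv'
i=5: prepend 'n' → 'njopxdv'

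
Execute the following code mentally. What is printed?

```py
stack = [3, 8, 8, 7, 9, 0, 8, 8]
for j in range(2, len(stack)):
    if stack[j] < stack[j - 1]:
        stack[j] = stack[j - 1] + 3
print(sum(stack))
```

j=2: 8>=8, unchanged → [3, 8, 8, 7, 9, 0, 8, 8]
j=3: 7<8, stack[3] = 8+3 = 11 → [3, 8, 8, 11, 9, 0, 8, 8]
j=4: 9<11, stack[4] = 11+3 = 14 → [3, 8, 8, 11, 14, 0, 8, 8]
j=5: 0<14, stack[5] = 14+3 = 17 → [3, 8, 8, 11, 14, 17, 8, 8]
j=6: 8<17, stack[6] = 17+3 = 20 → [3, 8, 8, 11, 14, 17, 20, 8]
j=7: 8<20, stack[7] = 20+3 = 23 → [3, 8, 8, 11, 14, 17, 20, 23]
sum = 104

104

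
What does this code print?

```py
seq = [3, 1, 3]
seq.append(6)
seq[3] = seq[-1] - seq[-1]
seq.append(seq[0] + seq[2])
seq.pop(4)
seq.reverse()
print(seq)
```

append 6 → [3, 1, 3, 6]
seq[3] = seq[-1]-seq[-1] = 6-6 = 0 → [3, 1, 3, 0]
append seq[0]+seq[2] = 3+3 = 6 → [3, 1, 3, 0, 6]
pop(4) removes 6 → [3, 1, 3, 0]
reverse → [0, 3, 1, 3]

[0, 3, 1, 3]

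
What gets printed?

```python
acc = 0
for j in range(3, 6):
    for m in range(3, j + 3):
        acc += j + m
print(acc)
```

j=3,m=3: acc = 0+6 = 6
j=3,m=4: acc = 6+7 = 13
j=3,m=5: acc = 13+8 = 21
j=4,m=3: acc = 21+7 = 28
j=4,m=4: acc = 28+8 = 36
j=4,m=5: acc = 36+9 = 45
j=4,m=6: acc = 45+10 = 55
j=5,m=3: acc = 55+8 = 63
j=5,m=4: acc = 63+9 = 72
j=5,m=5: acc = 72+10 = 82
j=5,m=6: acc = 82+11 = 93
j=5,m=7: acc = 93+12 = 105

105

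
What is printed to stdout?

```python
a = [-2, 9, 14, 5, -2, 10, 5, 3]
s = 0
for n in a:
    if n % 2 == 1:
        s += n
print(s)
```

n=-2: not odd
n=9: odd, s = 0+9 = 9
n=14: not odd
n=5: odd, s = 9+5 = 14
n=-2: not odd
n=10: not odd
n=5: odd, s = 14+5 = 19
n=3: odd, s = 19+3 = 22

22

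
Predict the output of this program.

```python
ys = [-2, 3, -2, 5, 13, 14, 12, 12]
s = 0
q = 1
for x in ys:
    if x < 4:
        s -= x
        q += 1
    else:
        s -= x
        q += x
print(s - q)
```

x=-2: <4, s = 0-(-2) = 2; q=2
x=3: <4, s = 2-3 = -1; q=3
x=-2: <4, s = (-1)-(-2) = 1; q=4
x=5: not <4, s = 1-5 = -4; q=9
x=13: not <4, s = (-4)-13 = -17; q=22
x=14: not <4, s = (-17)-14 = -31; q=36
x=12: not <4, s = (-31)-12 = -43; q=48
x=12: not <4, s = (-43)-12 = -55; q=60
s-q = (-55)-60 = -115

-115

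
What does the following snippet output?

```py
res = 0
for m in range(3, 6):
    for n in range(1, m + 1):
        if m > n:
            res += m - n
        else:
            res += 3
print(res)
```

m=3,n=1: 3>1, res = 0+2 = 2
m=3,n=2: 3>2, res = 2+1 = 3
m=3,n=3: not 3>3, res = 3+3 = 6
m=4,n=1: 4>1, res = 6+3 = 9
m=4,n=2: 4>2, res = 9+2 = 11
m=4,n=3: 4>3, res = 11+1 = 12
m=4,n=4: not 4>4, res = 12+3 = 15
m=5,n=1: 5>1, res = 15+4 = 19
m=5,n=2: 5>2, res = 19+3 = 22
m=5,n=3: 5>3, res = 22+2 = 24
m=5,n=4: 5>4, res = 24+1 = 25
m=5,n=5: not 5>5, res = 25+3 = 28

28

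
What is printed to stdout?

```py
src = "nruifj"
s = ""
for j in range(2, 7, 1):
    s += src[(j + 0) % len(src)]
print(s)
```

j=2: add src[2]='u' → 'u'
j=3: add src[3]='i' → 'ui'
j=4: add src[4]='f' → 'uif'
j=5: add src[5]='j' → 'uifj'
j=6: add src[0]='n' → 'uifjn'

uifjn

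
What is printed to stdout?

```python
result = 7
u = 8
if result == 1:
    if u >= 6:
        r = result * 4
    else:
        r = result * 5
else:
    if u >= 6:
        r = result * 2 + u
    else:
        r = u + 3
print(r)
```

22

result=7, u=8
result == 1 is False; u >= 6 is True
→ r = result * 2 + u = 22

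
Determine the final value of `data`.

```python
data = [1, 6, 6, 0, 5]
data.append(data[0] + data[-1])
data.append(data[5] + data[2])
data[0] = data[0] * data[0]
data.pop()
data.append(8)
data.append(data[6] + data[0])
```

[1, 6, 6, 0, 5, 6, 8, 9]

append data[0]+data[-1] = 1+5 = 6 → [1, 6, 6, 0, 5, 6]
append data[5]+data[2] = 6+6 = 12 → [1, 6, 6, 0, 5, 6, 12]
data[0] = data[0]*data[0] = 1*1 = 1 → [1, 6, 6, 0, 5, 6, 12]
pop() removes 12 → [1, 6, 6, 0, 5, 6]
append 8 → [1, 6, 6, 0, 5, 6, 8]
append data[6]+data[0] = 8+1 = 9 → [1, 6, 6, 0, 5, 6, 8, 9]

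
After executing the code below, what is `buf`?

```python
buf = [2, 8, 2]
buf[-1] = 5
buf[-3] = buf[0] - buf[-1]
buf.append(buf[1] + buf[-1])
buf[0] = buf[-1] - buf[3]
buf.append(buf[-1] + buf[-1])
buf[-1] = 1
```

buf[-1] = 5 → [2, 8, 5]
buf[-3] = buf[0]-buf[-1] = 2-5 = -3 → [-3, 8, 5]
append buf[1]+buf[-1] = 8+5 = 13 → [-3, 8, 5, 13]
buf[0] = buf[-1]-buf[3] = 13-13 = 0 → [0, 8, 5, 13]
append buf[-1]+buf[-1] = 13+13 = 26 → [0, 8, 5, 13, 26]
buf[-1] = 1 → [0, 8, 5, 13, 1]

[0, 8, 5, 13, 1]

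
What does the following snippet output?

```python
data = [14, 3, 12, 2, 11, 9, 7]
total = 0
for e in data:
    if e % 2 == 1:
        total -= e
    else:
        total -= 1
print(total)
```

-33

e=14: not odd, total = 0-1 = -1
e=3: odd, total = (-1)-3 = -4
e=12: not odd, total = (-4)-1 = -5
e=2: not odd, total = (-5)-1 = -6
e=11: odd, total = (-6)-11 = -17
e=9: odd, total = (-17)-9 = -26
e=7: odd, total = (-26)-7 = -33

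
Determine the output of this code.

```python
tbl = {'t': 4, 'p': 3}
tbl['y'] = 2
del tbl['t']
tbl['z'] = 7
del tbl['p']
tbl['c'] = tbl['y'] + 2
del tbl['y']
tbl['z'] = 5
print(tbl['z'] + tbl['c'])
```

9

tbl['y'] = 2 → {'t': 4, 'p': 3, 'y': 2}
del 't' → {'p': 3, 'y': 2}
tbl['z'] = 7 → {'p': 3, 'y': 2, 'z': 7}
del 'p' → {'y': 2, 'z': 7}
tbl['c'] = tbl['y']+2 = 4 → {'y': 2, 'z': 7, 'c': 4}
del 'y' → {'z': 7, 'c': 4}
tbl['z'] = 5 → {'z': 5, 'c': 4}
tbl['z']+tbl['c'] = 5+4 = 9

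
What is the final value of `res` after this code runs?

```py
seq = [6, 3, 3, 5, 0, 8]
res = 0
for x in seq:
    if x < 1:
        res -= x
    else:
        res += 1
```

x=6: not <1, res = 0+1 = 1
x=3: not <1, res = 1+1 = 2
x=3: not <1, res = 2+1 = 3
x=5: not <1, res = 3+1 = 4
x=0: <1, res = 4-0 = 4
x=8: not <1, res = 4+1 = 5

5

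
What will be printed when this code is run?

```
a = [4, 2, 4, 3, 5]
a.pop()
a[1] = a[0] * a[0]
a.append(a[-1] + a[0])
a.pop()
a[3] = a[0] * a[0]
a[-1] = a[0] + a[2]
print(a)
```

pop() removes 5 → [4, 2, 4, 3]
a[1] = a[0]*a[0] = 4*4 = 16 → [4, 16, 4, 3]
append a[-1]+a[0] = 3+4 = 7 → [4, 16, 4, 3, 7]
pop() removes 7 → [4, 16, 4, 3]
a[3] = a[0]*a[0] = 4*4 = 16 → [4, 16, 4, 16]
a[-1] = a[0]+a[2] = 4+4 = 8 → [4, 16, 4, 8]

[4, 16, 4, 8]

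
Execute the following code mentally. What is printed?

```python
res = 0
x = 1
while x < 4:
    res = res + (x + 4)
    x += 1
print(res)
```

18

x=1: res = 0+5 = 5
x=2: res = 5+6 = 11
x=3: res = 11+7 = 18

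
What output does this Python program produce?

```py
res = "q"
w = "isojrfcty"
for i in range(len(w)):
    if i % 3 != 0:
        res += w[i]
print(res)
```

qsorfty

i=0: skip
i=1: add 's' → 'qs'
i=2: add 'o' → 'qso'
i=3: skip
i=4: add 'r' → 'qsor'
i=5: add 'f' → 'qsorf'
i=6: skip
i=7: add 't' → 'qsorft'
i=8: add 'y' → 'qsorfty'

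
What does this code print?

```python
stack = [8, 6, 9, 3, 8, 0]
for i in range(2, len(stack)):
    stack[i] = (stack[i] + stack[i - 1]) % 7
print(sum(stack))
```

29

i=2: stack[2] = (9+6)%7 = 1 → [8, 6, 1, 3, 8, 0]
i=3: stack[3] = (3+1)%7 = 4 → [8, 6, 1, 4, 8, 0]
i=4: stack[4] = (8+4)%7 = 5 → [8, 6, 1, 4, 5, 0]
i=5: stack[5] = (0+5)%7 = 5 → [8, 6, 1, 4, 5, 5]
sum = 29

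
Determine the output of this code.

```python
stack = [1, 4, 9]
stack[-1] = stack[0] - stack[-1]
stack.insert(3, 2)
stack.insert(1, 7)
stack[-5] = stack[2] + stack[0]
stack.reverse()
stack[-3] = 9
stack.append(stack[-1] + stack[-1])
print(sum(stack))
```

stack[-1] = stack[0]-stack[-1] = 1-9 = -8 → [1, 4, -8]
insert 2 at 3 → [1, 4, -8, 2]
insert 7 at 1 → [1, 7, 4, -8, 2]
stack[-5] = stack[2]+stack[0] = 4+1 = 5 → [5, 7, 4, -8, 2]
reverse → [2, -8, 4, 7, 5]
stack[-3] = 9 → [2, -8, 9, 7, 5]
append stack[-1]+stack[-1] = 5+5 = 10 → [2, -8, 9, 7, 5, 10]
sum = 25

25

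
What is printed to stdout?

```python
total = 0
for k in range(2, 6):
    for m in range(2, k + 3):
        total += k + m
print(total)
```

k=2,m=2: total = 0+4 = 4
k=2,m=3: total = 4+5 = 9
k=2,m=4: total = 9+6 = 15
k=3,m=2: total = 15+5 = 20
k=3,m=3: total = 20+6 = 26
k=3,m=4: total = 26+7 = 33
k=3,m=5: total = 33+8 = 41
k=4,m=2: total = 41+6 = 47
k=4,m=3: total = 47+7 = 54
k=4,m=4: total = 54+8 = 62
k=4,m=5: total = 62+9 = 71
k=4,m=6: total = 71+10 = 81
k=5,m=2: total = 81+7 = 88
k=5,m=3: total = 88+8 = 96
k=5,m=4: total = 96+9 = 105
k=5,m=5: total = 105+10 = 115
k=5,m=6: total = 115+11 = 126
k=5,m=7: total = 126+12 = 138

138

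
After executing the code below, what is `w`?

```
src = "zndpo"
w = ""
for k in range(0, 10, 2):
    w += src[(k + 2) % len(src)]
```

k=0: add src[2]='d' → 'd'
k=2: add src[4]='o' → 'do'
k=4: add src[1]='n' → 'don'
k=6: add src[3]='p' → 'donp'
k=8: add src[0]='z' → 'donpz'

'donpz'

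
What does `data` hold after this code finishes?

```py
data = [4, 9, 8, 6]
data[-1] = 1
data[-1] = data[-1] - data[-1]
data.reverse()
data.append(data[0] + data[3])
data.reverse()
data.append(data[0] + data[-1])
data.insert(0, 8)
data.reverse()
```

[4, 0, 8, 9, 4, 4, 8]

data[-1] = 1 → [4, 9, 8, 1]
data[-1] = data[-1]-data[-1] = 1-1 = 0 → [4, 9, 8, 0]
reverse → [0, 8, 9, 4]
append data[0]+data[3] = 0+4 = 4 → [0, 8, 9, 4, 4]
reverse → [4, 4, 9, 8, 0]
append data[0]+data[-1] = 4+0 = 4 → [4, 4, 9, 8, 0, 4]
insert 8 at 0 → [8, 4, 4, 9, 8, 0, 4]
reverse → [4, 0, 8, 9, 4, 4, 8]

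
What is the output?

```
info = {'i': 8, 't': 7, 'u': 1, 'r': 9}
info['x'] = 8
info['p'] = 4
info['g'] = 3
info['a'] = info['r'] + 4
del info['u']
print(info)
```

info['x'] = 8 → {'i': 8, 't': 7, 'u': 1, 'r': 9, 'x': 8}
info['p'] = 4 → {'i': 8, 't': 7, 'u': 1, 'r': 9, 'x': 8, 'p': 4}
info['g'] = 3 → {'i': 8, 't': 7, 'u': 1, 'r': 9, 'x': 8, 'p': 4, 'g': 3}
info['a'] = info['r']+4 = 13 → {'i': 8, 't': 7, 'u': 1, 'r': 9, 'x': 8, 'p': 4, 'g': 3, 'a': 13}
del 'u' → {'i': 8, 't': 7, 'r': 9, 'x': 8, 'p': 4, 'g': 3, 'a': 13}

{'i': 8, 't': 7, 'r': 9, 'x': 8, 'p': 4, 'g': 3, 'a': 13}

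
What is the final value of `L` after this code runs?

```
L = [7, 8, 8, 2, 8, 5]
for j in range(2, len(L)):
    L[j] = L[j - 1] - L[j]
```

[7, 8, 0, -2, -10, -15]

j=2: L[2] = 8-8 = 0 → [7, 8, 0, 2, 8, 5]
j=3: L[3] = 0-2 = -2 → [7, 8, 0, -2, 8, 5]
j=4: L[4] = (-2)-8 = -10 → [7, 8, 0, -2, -10, 5]
j=5: L[5] = (-10)-5 = -15 → [7, 8, 0, -2, -10, -15]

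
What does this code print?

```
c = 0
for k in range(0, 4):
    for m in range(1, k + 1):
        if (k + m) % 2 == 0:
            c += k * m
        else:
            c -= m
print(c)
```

14

k=1,m=1: even sum, c = 0+1 = 1
k=2,m=1: odd sum, c = 1-1 = 0
k=2,m=2: even sum, c = 0+4 = 4
k=3,m=1: even sum, c = 4+3 = 7
k=3,m=2: odd sum, c = 7-2 = 5
k=3,m=3: even sum, c = 5+9 = 14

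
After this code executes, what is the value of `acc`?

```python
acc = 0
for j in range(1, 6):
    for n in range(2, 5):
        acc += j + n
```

90

j=1,n=2: acc = 0+3 = 3
j=1,n=3: acc = 3+4 = 7
j=1,n=4: acc = 7+5 = 12
j=2,n=2: acc = 12+4 = 16
j=2,n=3: acc = 16+5 = 21
j=2,n=4: acc = 21+6 = 27
j=3,n=2: acc = 27+5 = 32
j=3,n=3: acc = 32+6 = 38
j=3,n=4: acc = 38+7 = 45
j=4,n=2: acc = 45+6 = 51
j=4,n=3: acc = 51+7 = 58
j=4,n=4: acc = 58+8 = 66
j=5,n=2: acc = 66+7 = 73
j=5,n=3: acc = 73+8 = 81
j=5,n=4: acc = 81+9 = 90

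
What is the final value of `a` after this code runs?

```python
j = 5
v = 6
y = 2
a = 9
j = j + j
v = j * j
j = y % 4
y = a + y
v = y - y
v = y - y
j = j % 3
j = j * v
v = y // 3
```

j = 5+5 = 10
v = 10*10 = 100
j = 2%4 = 2
y = 9+2 = 11
v = 11-11 = 0
v = 11-11 = 0
j = 2%3 = 2
j = 2*0 = 0
v = 11//3 = 3

9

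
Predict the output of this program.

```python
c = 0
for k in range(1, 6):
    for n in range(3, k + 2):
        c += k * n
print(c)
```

165

k=2,n=3: c = 0+6 = 6
k=3,n=3: c = 6+9 = 15
k=3,n=4: c = 15+12 = 27
k=4,n=3: c = 27+12 = 39
k=4,n=4: c = 39+16 = 55
k=4,n=5: c = 55+20 = 75
k=5,n=3: c = 75+15 = 90
k=5,n=4: c = 90+20 = 110
k=5,n=5: c = 110+25 = 135
k=5,n=6: c = 135+30 = 165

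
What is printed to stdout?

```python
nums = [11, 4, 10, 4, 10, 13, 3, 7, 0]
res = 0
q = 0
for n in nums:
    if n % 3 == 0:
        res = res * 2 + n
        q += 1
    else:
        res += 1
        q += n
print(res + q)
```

93

n=11: not %3==0, res = 0+1 = 1; q=11
n=4: not %3==0, res = 1+1 = 2; q=15
n=10: not %3==0, res = 2+1 = 3; q=25
n=4: not %3==0, res = 3+1 = 4; q=29
n=10: not %3==0, res = 4+1 = 5; q=39
n=13: not %3==0, res = 5+1 = 6; q=52
n=3: %3==0, res = 6*2+3 = 15; q=53
n=7: not %3==0, res = 15+1 = 16; q=60
n=0: %3==0, res = 16*2+0 = 32; q=61
res+q = 32+61 = 93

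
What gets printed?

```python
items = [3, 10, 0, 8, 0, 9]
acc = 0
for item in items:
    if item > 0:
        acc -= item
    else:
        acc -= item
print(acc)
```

item=3: >0, acc = 0-3 = -3
item=10: >0, acc = (-3)-10 = -13
item=0: not >0, acc = (-13)-0 = -13
item=8: >0, acc = (-13)-8 = -21
item=0: not >0, acc = (-21)-0 = -21
item=9: >0, acc = (-21)-9 = -30

-30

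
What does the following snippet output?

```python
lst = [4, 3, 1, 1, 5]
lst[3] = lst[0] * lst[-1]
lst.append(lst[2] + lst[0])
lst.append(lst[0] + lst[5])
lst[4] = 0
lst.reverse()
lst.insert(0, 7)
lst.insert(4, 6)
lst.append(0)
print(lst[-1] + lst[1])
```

9

lst[3] = lst[0]*lst[-1] = 4*5 = 20 → [4, 3, 1, 20, 5]
append lst[2]+lst[0] = 1+4 = 5 → [4, 3, 1, 20, 5, 5]
append lst[0]+lst[5] = 4+5 = 9 → [4, 3, 1, 20, 5, 5, 9]
lst[4] = 0 → [4, 3, 1, 20, 0, 5, 9]
reverse → [9, 5, 0, 20, 1, 3, 4]
insert 7 at 0 → [7, 9, 5, 0, 20, 1, 3, 4]
insert 6 at 4 → [7, 9, 5, 0, 6, 20, 1, 3, 4]
append 0 → [7, 9, 5, 0, 6, 20, 1, 3, 4, 0]
lst[-1]+lst[1] = 0+9 = 9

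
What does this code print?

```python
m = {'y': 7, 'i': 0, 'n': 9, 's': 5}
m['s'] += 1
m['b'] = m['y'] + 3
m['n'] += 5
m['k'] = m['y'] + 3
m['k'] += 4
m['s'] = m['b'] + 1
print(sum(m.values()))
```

56

m['s'] = 5+1 = 6 → {'y': 7, 'i': 0, 'n': 9, 's': 6}
m['b'] = m['y']+3 = 10 → {'y': 7, 'i': 0, 'n': 9, 's': 6, 'b': 10}
m['n'] = 9+5 = 14 → {'y': 7, 'i': 0, 'n': 14, 's': 6, 'b': 10}
m['k'] = m['y']+3 = 10 → {'y': 7, 'i': 0, 'n': 14, 's': 6, 'b': 10, 'k': 10}
m['k'] = 10+4 = 14 → {'y': 7, 'i': 0, 'n': 14, 's': 6, 'b': 10, 'k': 14}
m['s'] = m['b']+1 = 11 → {'y': 7, 'i': 0, 'n': 14, 's': 11, 'b': 10, 'k': 14}
sum of values = 56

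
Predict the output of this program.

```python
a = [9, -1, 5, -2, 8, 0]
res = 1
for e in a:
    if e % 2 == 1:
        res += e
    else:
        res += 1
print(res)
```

17

e=9: odd, res = 1+9 = 10
e=-1: odd, res = 10+(-1) = 9
e=5: odd, res = 9+5 = 14
e=-2: not odd, res = 14+1 = 15
e=8: not odd, res = 15+1 = 16
e=0: not odd, res = 16+1 = 17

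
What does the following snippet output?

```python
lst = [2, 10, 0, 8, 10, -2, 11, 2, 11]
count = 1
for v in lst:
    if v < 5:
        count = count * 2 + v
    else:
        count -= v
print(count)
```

v=2: <5, count = 1*2+2 = 4
v=10: not <5, count = 4-10 = -6
v=0: <5, count = (-6)*2+0 = -12
v=8: not <5, count = (-12)-8 = -20
v=10: not <5, count = (-20)-10 = -30
v=-2: <5, count = (-30)*2+(-2) = -62
v=11: not <5, count = (-62)-11 = -73
v=2: <5, count = (-73)*2+2 = -144
v=11: not <5, count = (-144)-11 = -155

-155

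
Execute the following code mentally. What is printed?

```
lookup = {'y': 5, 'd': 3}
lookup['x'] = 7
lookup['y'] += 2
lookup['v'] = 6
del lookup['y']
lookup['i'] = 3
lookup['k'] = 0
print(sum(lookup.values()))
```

19

lookup['x'] = 7 → {'y': 5, 'd': 3, 'x': 7}
lookup['y'] = 5+2 = 7 → {'y': 7, 'd': 3, 'x': 7}
lookup['v'] = 6 → {'y': 7, 'd': 3, 'x': 7, 'v': 6}
del 'y' → {'d': 3, 'x': 7, 'v': 6}
lookup['i'] = 3 → {'d': 3, 'x': 7, 'v': 6, 'i': 3}
lookup['k'] = 0 → {'d': 3, 'x': 7, 'v': 6, 'i': 3, 'k': 0}
sum of values = 19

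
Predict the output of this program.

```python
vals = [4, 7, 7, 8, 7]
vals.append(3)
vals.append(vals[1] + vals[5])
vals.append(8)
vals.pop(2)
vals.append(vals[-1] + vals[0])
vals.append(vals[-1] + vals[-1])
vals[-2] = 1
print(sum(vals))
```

append 3 → [4, 7, 7, 8, 7, 3]
append vals[1]+vals[5] = 7+3 = 10 → [4, 7, 7, 8, 7, 3, 10]
append 8 → [4, 7, 7, 8, 7, 3, 10, 8]
pop(2) removes 7 → [4, 7, 8, 7, 3, 10, 8]
append vals[-1]+vals[0] = 8+4 = 12 → [4, 7, 8, 7, 3, 10, 8, 12]
append vals[-1]+vals[-1] = 12+12 = 24 → [4, 7, 8, 7, 3, 10, 8, 12, 24]
vals[-2] = 1 → [4, 7, 8, 7, 3, 10, 8, 1, 24]
sum = 72

72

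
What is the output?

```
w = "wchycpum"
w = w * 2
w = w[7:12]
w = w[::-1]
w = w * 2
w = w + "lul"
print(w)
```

repeat ×2 → 'wchycpumwchycpum'
slice [7:12] → 'mwchy'
reverse → 'yhcwm'
repeat ×2 → 'yhcwmyhcwm'
+ 'lul' → 'yhcwmyhcwmlul'

yhcwmyhcwmlul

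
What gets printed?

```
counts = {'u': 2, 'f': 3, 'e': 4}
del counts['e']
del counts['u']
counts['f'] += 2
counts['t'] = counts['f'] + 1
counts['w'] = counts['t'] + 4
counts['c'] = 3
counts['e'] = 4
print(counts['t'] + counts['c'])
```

del 'e' → {'u': 2, 'f': 3}
del 'u' → {'f': 3}
counts['f'] = 3+2 = 5 → {'f': 5}
counts['t'] = counts['f']+1 = 6 → {'f': 5, 't': 6}
counts['w'] = counts['t']+4 = 10 → {'f': 5, 't': 6, 'w': 10}
counts['c'] = 3 → {'f': 5, 't': 6, 'w': 10, 'c': 3}
counts['e'] = 4 → {'f': 5, 't': 6, 'w': 10, 'c': 3, 'e': 4}
counts['t']+counts['c'] = 6+3 = 9

9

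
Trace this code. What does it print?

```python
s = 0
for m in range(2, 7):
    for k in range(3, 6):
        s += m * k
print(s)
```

240

m=2,k=3: s = 0+6 = 6
m=2,k=4: s = 6+8 = 14
m=2,k=5: s = 14+10 = 24
m=3,k=3: s = 24+9 = 33
m=3,k=4: s = 33+12 = 45
m=3,k=5: s = 45+15 = 60
m=4,k=3: s = 60+12 = 72
m=4,k=4: s = 72+16 = 88
m=4,k=5: s = 88+20 = 108
m=5,k=3: s = 108+15 = 123
m=5,k=4: s = 123+20 = 143
m=5,k=5: s = 143+25 = 168
m=6,k=3: s = 168+18 = 186
m=6,k=4: s = 186+24 = 210
m=6,k=5: s = 210+30 = 240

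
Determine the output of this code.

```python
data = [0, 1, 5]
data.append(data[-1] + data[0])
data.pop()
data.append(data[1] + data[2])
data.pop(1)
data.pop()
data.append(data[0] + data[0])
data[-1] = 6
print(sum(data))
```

append data[-1]+data[0] = 5+0 = 5 → [0, 1, 5, 5]
pop() removes 5 → [0, 1, 5]
append data[1]+data[2] = 1+5 = 6 → [0, 1, 5, 6]
pop(1) removes 1 → [0, 5, 6]
pop() removes 6 → [0, 5]
append data[0]+data[0] = 0+0 = 0 → [0, 5, 0]
data[-1] = 6 → [0, 5, 6]
sum = 11

11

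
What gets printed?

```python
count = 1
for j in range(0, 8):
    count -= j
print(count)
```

-27

j=0: count = 1-0 = 1
j=1: count = 1-1 = 0
j=2: count = 0-2 = -2
j=3: count = (-2)-3 = -5
j=4: count = (-5)-4 = -9
j=5: count = (-9)-5 = -14
j=6: count = (-14)-6 = -20
j=7: count = (-20)-7 = -27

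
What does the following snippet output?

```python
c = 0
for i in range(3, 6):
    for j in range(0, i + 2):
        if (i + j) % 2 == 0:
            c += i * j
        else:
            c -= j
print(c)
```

i=3,j=0: odd sum, c = 0-0 = 0
i=3,j=1: even sum, c = 0+3 = 3
i=3,j=2: odd sum, c = 3-2 = 1
i=3,j=3: even sum, c = 1+9 = 10
i=3,j=4: odd sum, c = 10-4 = 6
i=4,j=0: even sum, c = 6+0 = 6
i=4,j=1: odd sum, c = 6-1 = 5
i=4,j=2: even sum, c = 5+8 = 13
i=4,j=3: odd sum, c = 13-3 = 10
i=4,j=4: even sum, c = 10+16 = 26
i=4,j=5: odd sum, c = 26-5 = 21
i=5,j=0: odd sum, c = 21-0 = 21
i=5,j=1: even sum, c = 21+5 = 26
i=5,j=2: odd sum, c = 26-2 = 24
i=5,j=3: even sum, c = 24+15 = 39
i=5,j=4: odd sum, c = 39-4 = 35
i=5,j=5: even sum, c = 35+25 = 60
i=5,j=6: odd sum, c = 60-6 = 54

54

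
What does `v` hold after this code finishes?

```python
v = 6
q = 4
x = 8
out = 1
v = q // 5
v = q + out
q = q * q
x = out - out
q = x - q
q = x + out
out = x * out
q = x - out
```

v = 4//5 = 0
v = 4+1 = 5
q = 4*4 = 16
x = 1-1 = 0
q = 0-16 = -16
q = 0+1 = 1
out = 0*1 = 0
q = 0-0 = 0

5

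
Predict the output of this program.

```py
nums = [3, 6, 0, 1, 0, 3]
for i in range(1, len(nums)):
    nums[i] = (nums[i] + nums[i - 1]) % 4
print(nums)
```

[3, 1, 1, 2, 2, 1]

i=1: nums[1] = (6+3)%4 = 1 → [3, 1, 0, 1, 0, 3]
i=2: nums[2] = (0+1)%4 = 1 → [3, 1, 1, 1, 0, 3]
i=3: nums[3] = (1+1)%4 = 2 → [3, 1, 1, 2, 0, 3]
i=4: nums[4] = (0+2)%4 = 2 → [3, 1, 1, 2, 2, 3]
i=5: nums[5] = (3+2)%4 = 1 → [3, 1, 1, 2, 2, 1]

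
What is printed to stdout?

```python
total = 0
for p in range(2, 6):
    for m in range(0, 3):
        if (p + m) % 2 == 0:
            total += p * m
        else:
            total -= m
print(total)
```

p=2,m=0: even sum, total = 0+0 = 0
p=2,m=1: odd sum, total = 0-1 = -1
p=2,m=2: even sum, total = (-1)+4 = 3
p=3,m=0: odd sum, total = 3-0 = 3
p=3,m=1: even sum, total = 3+3 = 6
p=3,m=2: odd sum, total = 6-2 = 4
p=4,m=0: even sum, total = 4+0 = 4
p=4,m=1: odd sum, total = 4-1 = 3
p=4,m=2: even sum, total = 3+8 = 11
p=5,m=0: odd sum, total = 11-0 = 11
p=5,m=1: even sum, total = 11+5 = 16
p=5,m=2: odd sum, total = 16-2 = 14

14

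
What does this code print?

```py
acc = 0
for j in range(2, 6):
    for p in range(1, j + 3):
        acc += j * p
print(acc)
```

289

j=2,p=1: acc = 0+2 = 2
j=2,p=2: acc = 2+4 = 6
j=2,p=3: acc = 6+6 = 12
j=2,p=4: acc = 12+8 = 20
j=3,p=1: acc = 20+3 = 23
j=3,p=2: acc = 23+6 = 29
j=3,p=3: acc = 29+9 = 38
j=3,p=4: acc = 38+12 = 50
j=3,p=5: acc = 50+15 = 65
j=4,p=1: acc = 65+4 = 69
j=4,p=2: acc = 69+8 = 77
j=4,p=3: acc = 77+12 = 89
j=4,p=4: acc = 89+16 = 105
j=4,p=5: acc = 105+20 = 125
j=4,p=6: acc = 125+24 = 149
j=5,p=1: acc = 149+5 = 154
j=5,p=2: acc = 154+10 = 164
j=5,p=3: acc = 164+15 = 179
j=5,p=4: acc = 179+20 = 199
j=5,p=5: acc = 199+25 = 224
j=5,p=6: acc = 224+30 = 254
j=5,p=7: acc = 254+35 = 289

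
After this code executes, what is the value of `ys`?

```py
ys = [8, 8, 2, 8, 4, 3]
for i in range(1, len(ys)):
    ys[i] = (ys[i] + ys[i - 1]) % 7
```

[8, 2, 4, 5, 2, 5]

i=1: ys[1] = (8+8)%7 = 2 → [8, 2, 2, 8, 4, 3]
i=2: ys[2] = (2+2)%7 = 4 → [8, 2, 4, 8, 4, 3]
i=3: ys[3] = (8+4)%7 = 5 → [8, 2, 4, 5, 4, 3]
i=4: ys[4] = (4+5)%7 = 2 → [8, 2, 4, 5, 2, 3]
i=5: ys[5] = (3+2)%7 = 5 → [8, 2, 4, 5, 2, 5]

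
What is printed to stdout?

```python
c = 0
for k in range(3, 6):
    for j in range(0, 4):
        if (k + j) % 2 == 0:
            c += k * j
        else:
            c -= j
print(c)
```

k=3,j=0: odd sum, c = 0-0 = 0
k=3,j=1: even sum, c = 0+3 = 3
k=3,j=2: odd sum, c = 3-2 = 1
k=3,j=3: even sum, c = 1+9 = 10
k=4,j=0: even sum, c = 10+0 = 10
k=4,j=1: odd sum, c = 10-1 = 9
k=4,j=2: even sum, c = 9+8 = 17
k=4,j=3: odd sum, c = 17-3 = 14
k=5,j=0: odd sum, c = 14-0 = 14
k=5,j=1: even sum, c = 14+5 = 19
k=5,j=2: odd sum, c = 19-2 = 17
k=5,j=3: even sum, c = 17+15 = 32

32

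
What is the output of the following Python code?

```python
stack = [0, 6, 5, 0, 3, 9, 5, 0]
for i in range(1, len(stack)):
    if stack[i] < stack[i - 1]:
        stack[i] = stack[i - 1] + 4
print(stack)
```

i=1: 6>=0, unchanged → [0, 6, 5, 0, 3, 9, 5, 0]
i=2: 5<6, stack[2] = 6+4 = 10 → [0, 6, 10, 0, 3, 9, 5, 0]
i=3: 0<10, stack[3] = 10+4 = 14 → [0, 6, 10, 14, 3, 9, 5, 0]
i=4: 3<14, stack[4] = 14+4 = 18 → [0, 6, 10, 14, 18, 9, 5, 0]
i=5: 9<18, stack[5] = 18+4 = 22 → [0, 6, 10, 14, 18, 22, 5, 0]
i=6: 5<22, stack[6] = 22+4 = 26 → [0, 6, 10, 14, 18, 22, 26, 0]
i=7: 0<26, stack[7] = 26+4 = 30 → [0, 6, 10, 14, 18, 22, 26, 30]

[0, 6, 10, 14, 18, 22, 26, 30]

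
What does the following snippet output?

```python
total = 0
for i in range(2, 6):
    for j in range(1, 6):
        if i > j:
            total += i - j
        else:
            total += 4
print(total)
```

60

i=2,j=1: 2>1, total = 0+1 = 1
i=2,j=2: not 2>2, total = 1+4 = 5
i=2,j=3: not 2>3, total = 5+4 = 9
i=2,j=4: not 2>4, total = 9+4 = 13
i=2,j=5: not 2>5, total = 13+4 = 17
i=3,j=1: 3>1, total = 17+2 = 19
i=3,j=2: 3>2, total = 19+1 = 20
i=3,j=3: not 3>3, total = 20+4 = 24
i=3,j=4: not 3>4, total = 24+4 = 28
i=3,j=5: not 3>5, total = 28+4 = 32
i=4,j=1: 4>1, total = 32+3 = 35
i=4,j=2: 4>2, total = 35+2 = 37
i=4,j=3: 4>3, total = 37+1 = 38
i=4,j=4: not 4>4, total = 38+4 = 42
i=4,j=5: not 4>5, total = 42+4 = 46
i=5,j=1: 5>1, total = 46+4 = 50
i=5,j=2: 5>2, total = 50+3 = 53
i=5,j=3: 5>3, total = 53+2 = 55
i=5,j=4: 5>4, total = 55+1 = 56
i=5,j=5: not 5>5, total = 56+4 = 60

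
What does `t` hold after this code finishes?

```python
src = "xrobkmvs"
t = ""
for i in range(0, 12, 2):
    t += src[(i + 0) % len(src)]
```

i=0: add src[0]='x' → 'x'
i=2: add src[2]='o' → 'xo'
i=4: add src[4]='k' → 'xok'
i=6: add src[6]='v' → 'xokv'
i=8: add src[0]='x' → 'xokvx'
i=10: add src[2]='o' → 'xokvxo'

'xokvxo'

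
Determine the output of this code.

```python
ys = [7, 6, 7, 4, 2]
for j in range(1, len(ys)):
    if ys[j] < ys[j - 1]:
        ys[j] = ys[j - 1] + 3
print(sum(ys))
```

j=1: 6<7, ys[1] = 7+3 = 10 → [7, 10, 7, 4, 2]
j=2: 7<10, ys[2] = 10+3 = 13 → [7, 10, 13, 4, 2]
j=3: 4<13, ys[3] = 13+3 = 16 → [7, 10, 13, 16, 2]
j=4: 2<16, ys[4] = 16+3 = 19 → [7, 10, 13, 16, 19]
sum = 65

65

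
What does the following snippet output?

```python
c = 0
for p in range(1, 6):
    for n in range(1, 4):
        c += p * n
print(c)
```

p=1,n=1: c = 0+1 = 1
p=1,n=2: c = 1+2 = 3
p=1,n=3: c = 3+3 = 6
p=2,n=1: c = 6+2 = 8
p=2,n=2: c = 8+4 = 12
p=2,n=3: c = 12+6 = 18
p=3,n=1: c = 18+3 = 21
p=3,n=2: c = 21+6 = 27
p=3,n=3: c = 27+9 = 36
p=4,n=1: c = 36+4 = 40
p=4,n=2: c = 40+8 = 48
p=4,n=3: c = 48+12 = 60
p=5,n=1: c = 60+5 = 65
p=5,n=2: c = 65+10 = 75
p=5,n=3: c = 75+15 = 90

90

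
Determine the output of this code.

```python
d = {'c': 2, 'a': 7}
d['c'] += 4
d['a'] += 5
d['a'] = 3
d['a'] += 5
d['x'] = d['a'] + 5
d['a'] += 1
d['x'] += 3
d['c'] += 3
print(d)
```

d['c'] = 2+4 = 6 → {'c': 6, 'a': 7}
d['a'] = 7+5 = 12 → {'c': 6, 'a': 12}
d['a'] = 3 → {'c': 6, 'a': 3}
d['a'] = 3+5 = 8 → {'c': 6, 'a': 8}
d['x'] = d['a']+5 = 13 → {'c': 6, 'a': 8, 'x': 13}
d['a'] = 8+1 = 9 → {'c': 6, 'a': 9, 'x': 13}
d['x'] = 13+3 = 16 → {'c': 6, 'a': 9, 'x': 16}
d['c'] = 6+3 = 9 → {'c': 9, 'a': 9, 'x': 16}

{'c': 9, 'a': 9, 'x': 16}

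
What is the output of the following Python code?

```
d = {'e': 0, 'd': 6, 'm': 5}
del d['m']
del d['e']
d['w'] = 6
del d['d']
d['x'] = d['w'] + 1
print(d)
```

{'w': 6, 'x': 7}

del 'm' → {'e': 0, 'd': 6}
del 'e' → {'d': 6}
d['w'] = 6 → {'d': 6, 'w': 6}
del 'd' → {'w': 6}
d['x'] = d['w']+1 = 7 → {'w': 6, 'x': 7}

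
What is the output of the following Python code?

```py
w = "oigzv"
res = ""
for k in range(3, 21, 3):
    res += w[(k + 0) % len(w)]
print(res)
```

zivgoz

k=3: add w[3]='z' → 'z'
k=6: add w[1]='i' → 'zi'
k=9: add w[4]='v' → 'ziv'
k=12: add w[2]='g' → 'zivg'
k=15: add w[0]='o' → 'zivgo'
k=18: add w[3]='z' → 'zivgoz'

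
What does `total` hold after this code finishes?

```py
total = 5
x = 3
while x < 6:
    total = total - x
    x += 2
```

x=3: total = 5-3 = 2
x=5: total = 2-5 = -3

-3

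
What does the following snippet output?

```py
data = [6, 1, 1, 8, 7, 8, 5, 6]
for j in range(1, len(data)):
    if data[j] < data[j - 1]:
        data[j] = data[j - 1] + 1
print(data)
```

[6, 7, 8, 8, 9, 10, 11, 12]

j=1: 1<6, data[1] = 6+1 = 7 → [6, 7, 1, 8, 7, 8, 5, 6]
j=2: 1<7, data[2] = 7+1 = 8 → [6, 7, 8, 8, 7, 8, 5, 6]
j=3: 8>=8, unchanged → [6, 7, 8, 8, 7, 8, 5, 6]
j=4: 7<8, data[4] = 8+1 = 9 → [6, 7, 8, 8, 9, 8, 5, 6]
j=5: 8<9, data[5] = 9+1 = 10 → [6, 7, 8, 8, 9, 10, 5, 6]
j=6: 5<10, data[6] = 10+1 = 11 → [6, 7, 8, 8, 9, 10, 11, 6]
j=7: 6<11, data[7] = 11+1 = 12 → [6, 7, 8, 8, 9, 10, 11, 12]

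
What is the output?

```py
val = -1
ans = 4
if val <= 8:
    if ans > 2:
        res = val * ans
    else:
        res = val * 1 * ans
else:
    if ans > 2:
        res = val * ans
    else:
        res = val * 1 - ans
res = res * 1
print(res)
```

val=-1, ans=4
val <= 8 is True; ans > 2 is True
→ res = val * ans = -4
res = (-4)*1 = -4

-4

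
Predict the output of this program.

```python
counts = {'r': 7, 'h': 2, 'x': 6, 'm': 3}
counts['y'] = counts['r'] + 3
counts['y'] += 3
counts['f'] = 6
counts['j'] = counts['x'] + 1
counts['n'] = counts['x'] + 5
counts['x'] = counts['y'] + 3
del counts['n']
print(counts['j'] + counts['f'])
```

counts['y'] = counts['r']+3 = 10 → {'r': 7, 'h': 2, 'x': 6, 'm': 3, 'y': 10}
counts['y'] = 10+3 = 13 → {'r': 7, 'h': 2, 'x': 6, 'm': 3, 'y': 13}
counts['f'] = 6 → {'r': 7, 'h': 2, 'x': 6, 'm': 3, 'y': 13, 'f': 6}
counts['j'] = counts['x']+1 = 7 → {'r': 7, 'h': 2, 'x': 6, 'm': 3, 'y': 13, 'f': 6, 'j': 7}
counts['n'] = counts['x']+5 = 11 → {'r': 7, 'h': 2, 'x': 6, 'm': 3, 'y': 13, 'f': 6, 'j': 7, 'n': 11}
counts['x'] = counts['y']+3 = 16 → {'r': 7, 'h': 2, 'x': 16, 'm': 3, 'y': 13, 'f': 6, 'j': 7, 'n': 11}
del 'n' → {'r': 7, 'h': 2, 'x': 16, 'm': 3, 'y': 13, 'f': 6, 'j': 7}
counts['j']+counts['f'] = 7+6 = 13

13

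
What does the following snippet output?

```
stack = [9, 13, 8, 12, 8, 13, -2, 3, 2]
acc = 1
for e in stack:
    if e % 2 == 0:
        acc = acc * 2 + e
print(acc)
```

286

e=9: not even
e=13: not even
e=8: even, acc = 1*2+8 = 10
e=12: even, acc = 10*2+12 = 32
e=8: even, acc = 32*2+8 = 72
e=13: not even
e=-2: even, acc = 72*2+(-2) = 142
e=3: not even
e=2: even, acc = 142*2+2 = 286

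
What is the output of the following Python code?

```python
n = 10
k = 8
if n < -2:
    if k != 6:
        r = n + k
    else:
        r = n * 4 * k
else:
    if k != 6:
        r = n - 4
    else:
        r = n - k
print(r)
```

6

n=10, k=8
n < -2 is False; k != 6 is True
→ r = n - 4 = 6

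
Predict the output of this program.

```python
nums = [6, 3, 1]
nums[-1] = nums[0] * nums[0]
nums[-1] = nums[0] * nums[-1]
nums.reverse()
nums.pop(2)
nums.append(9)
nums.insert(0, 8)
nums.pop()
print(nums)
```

nums[-1] = nums[0]*nums[0] = 6*6 = 36 → [6, 3, 36]
nums[-1] = nums[0]*nums[-1] = 6*36 = 216 → [6, 3, 216]
reverse → [216, 3, 6]
pop(2) removes 6 → [216, 3]
append 9 → [216, 3, 9]
insert 8 at 0 → [8, 216, 3, 9]
pop() removes 9 → [8, 216, 3]

[8, 216, 3]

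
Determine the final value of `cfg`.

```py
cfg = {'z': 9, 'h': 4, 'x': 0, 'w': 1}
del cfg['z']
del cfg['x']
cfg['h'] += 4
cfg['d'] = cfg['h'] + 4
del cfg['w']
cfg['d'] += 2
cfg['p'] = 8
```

{'h': 8, 'd': 14, 'p': 8}

del 'z' → {'h': 4, 'x': 0, 'w': 1}
del 'x' → {'h': 4, 'w': 1}
cfg['h'] = 4+4 = 8 → {'h': 8, 'w': 1}
cfg['d'] = cfg['h']+4 = 12 → {'h': 8, 'w': 1, 'd': 12}
del 'w' → {'h': 8, 'd': 12}
cfg['d'] = 12+2 = 14 → {'h': 8, 'd': 14}
cfg['p'] = 8 → {'h': 8, 'd': 14, 'p': 8}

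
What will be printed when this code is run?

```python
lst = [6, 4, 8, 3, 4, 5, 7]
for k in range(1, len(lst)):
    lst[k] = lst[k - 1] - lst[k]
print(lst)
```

[6, 2, -6, -9, -13, -18, -25]

k=1: lst[1] = 6-4 = 2 → [6, 2, 8, 3, 4, 5, 7]
k=2: lst[2] = 2-8 = -6 → [6, 2, -6, 3, 4, 5, 7]
k=3: lst[3] = (-6)-3 = -9 → [6, 2, -6, -9, 4, 5, 7]
k=4: lst[4] = (-9)-4 = -13 → [6, 2, -6, -9, -13, 5, 7]
k=5: lst[5] = (-13)-5 = -18 → [6, 2, -6, -9, -13, -18, 7]
k=6: lst[6] = (-18)-7 = -25 → [6, 2, -6, -9, -13, -18, -25]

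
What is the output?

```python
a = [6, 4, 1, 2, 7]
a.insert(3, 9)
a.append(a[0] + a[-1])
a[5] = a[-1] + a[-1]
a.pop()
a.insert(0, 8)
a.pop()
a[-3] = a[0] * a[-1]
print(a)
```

insert 9 at 3 → [6, 4, 1, 9, 2, 7]
append a[0]+a[-1] = 6+7 = 13 → [6, 4, 1, 9, 2, 7, 13]
a[5] = a[-1]+a[-1] = 13+13 = 26 → [6, 4, 1, 9, 2, 26, 13]
pop() removes 13 → [6, 4, 1, 9, 2, 26]
insert 8 at 0 → [8, 6, 4, 1, 9, 2, 26]
pop() removes 26 → [8, 6, 4, 1, 9, 2]
a[-3] = a[0]*a[-1] = 8*2 = 16 → [8, 6, 4, 16, 9, 2]

[8, 6, 4, 16, 9, 2]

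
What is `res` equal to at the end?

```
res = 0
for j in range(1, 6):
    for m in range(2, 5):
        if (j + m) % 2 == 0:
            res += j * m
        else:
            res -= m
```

39

j=1,m=2: odd sum, res = 0-2 = -2
j=1,m=3: even sum, res = (-2)+3 = 1
j=1,m=4: odd sum, res = 1-4 = -3
j=2,m=2: even sum, res = (-3)+4 = 1
j=2,m=3: odd sum, res = 1-3 = -2
j=2,m=4: even sum, res = (-2)+8 = 6
j=3,m=2: odd sum, res = 6-2 = 4
j=3,m=3: even sum, res = 4+9 = 13
j=3,m=4: odd sum, res = 13-4 = 9
j=4,m=2: even sum, res = 9+8 = 17
j=4,m=3: odd sum, res = 17-3 = 14
j=4,m=4: even sum, res = 14+16 = 30
j=5,m=2: odd sum, res = 30-2 = 28
j=5,m=3: even sum, res = 28+15 = 43
j=5,m=4: odd sum, res = 43-4 = 39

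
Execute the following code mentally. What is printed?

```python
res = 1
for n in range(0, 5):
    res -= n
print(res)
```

n=0: res = 1-0 = 1
n=1: res = 1-1 = 0
n=2: res = 0-2 = -2
n=3: res = (-2)-3 = -5
n=4: res = (-5)-4 = -9

-9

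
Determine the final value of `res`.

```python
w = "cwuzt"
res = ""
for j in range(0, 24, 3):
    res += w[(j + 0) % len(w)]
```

'czwtuczw'

j=0: add w[0]='c' → 'c'
j=3: add w[3]='z' → 'cz'
j=6: add w[1]='w' → 'czw'
j=9: add w[4]='t' → 'czwt'
j=12: add w[2]='u' → 'czwtu'
j=15: add w[0]='c' → 'czwtuc'
j=18: add w[3]='z' → 'czwtucz'
j=21: add w[1]='w' → 'czwtuczw'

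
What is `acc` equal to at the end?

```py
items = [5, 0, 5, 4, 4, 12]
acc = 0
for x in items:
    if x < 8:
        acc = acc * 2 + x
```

112

x=5: <8, acc = 0*2+5 = 5
x=0: <8, acc = 5*2+0 = 10
x=5: <8, acc = 10*2+5 = 25
x=4: <8, acc = 25*2+4 = 54
x=4: <8, acc = 54*2+4 = 112
x=12: not <8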